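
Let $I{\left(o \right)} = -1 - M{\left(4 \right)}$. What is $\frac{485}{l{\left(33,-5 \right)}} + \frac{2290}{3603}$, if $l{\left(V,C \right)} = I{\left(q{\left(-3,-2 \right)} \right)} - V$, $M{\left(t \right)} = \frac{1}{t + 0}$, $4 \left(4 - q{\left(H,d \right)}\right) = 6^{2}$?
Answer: $- \frac{6676090}{493611} \approx -13.525$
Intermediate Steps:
$q{\left(H,d \right)} = -5$ ($q{\left(H,d \right)} = 4 - \frac{6^{2}}{4} = 4 - 9 = -5$)
$M{\left(t \right)} = \frac{1}{t}$
$I{\left(o \right)} = - \frac{5}{4}$ ($I{\left(o \right)} = -1 - \frac{1}{4} = - \frac{5}{4}$)
$l{\left(V,C \right)} = - \frac{5}{4} - V$
$\frac{485}{l{\left(33,-5 \right)}} + \frac{2290}{3603} = \frac{485}{- \frac{5}{4} - 33} + \frac{2290}{3603} = \frac{485}{- \frac{5}{4} - 33} + 2290 \cdot \frac{1}{3603} = \frac{485}{- \frac{137}{4}} + \frac{2290}{3603} = 485 \left(- \frac{4}{137}\right) + \frac{2290}{3603} = - \frac{1940}{137} + \frac{2290}{3603} = - \frac{6676090}{493611}$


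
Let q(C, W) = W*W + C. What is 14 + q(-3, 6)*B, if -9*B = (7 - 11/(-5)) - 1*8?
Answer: 48/5 ≈ 9.6000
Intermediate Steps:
q(C, W) = C + W² (q(C, W) = W² + C = C + W²)
B = -2/15 (B = -((7 - 11/(-5)) - 1*8)/9 = -((7 - 11*(-1)/5) - 8)/9 = -((7 - 1*(-11/5)) - 8)/9 = -((7 + 11/5) - 8)/9 = -(46/5 - 8)/9 = -⅑*6/5 = -2/15 ≈ -0.13333)
14 + q(-3, 6)*B = 14 + (-3 + 6²)*(-2/15) = 14 + (-3 + 36)*(-2/15) = 14 + 33*(-2/15) = 14 - 22/5 = 48/5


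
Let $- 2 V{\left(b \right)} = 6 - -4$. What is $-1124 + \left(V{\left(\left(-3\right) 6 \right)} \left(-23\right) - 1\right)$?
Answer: $-1010$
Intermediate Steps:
$V{\left(b \right)} = -5$ ($V{\left(b \right)} = - \frac{6 - -4}{2} = - \frac{6 + 4}{2} = \left(- \frac{1}{2}\right) 10 = -5$)
$-1124 + \left(V{\left(\left(-3\right) 6 \right)} \left(-23\right) - 1\right) = -1124 - -114 = -1124 + \left(115 - 1\right) = -1124 + 114 = -1010$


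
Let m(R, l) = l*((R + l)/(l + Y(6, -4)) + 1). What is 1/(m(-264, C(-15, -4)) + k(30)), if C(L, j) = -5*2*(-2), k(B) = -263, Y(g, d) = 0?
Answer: -1/487 ≈ -0.0020534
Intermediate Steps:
C(L, j) = 20 (C(L, j) = -10*(-2) = 20)
m(R, l) = l*(1 + (R + l)/l) (m(R, l) = l*((R + l)/(l + 0) + 1) = l*((R + l)/l + 1) = l*(1 + (R + l)/l))
1/(m(-264, C(-15, -4)) + k(30)) = 1/((-264 + 2*20) - 263) = 1/((-264 + 40) - 263) = 1/(-224 - 263) = 1/(-487) = -1/487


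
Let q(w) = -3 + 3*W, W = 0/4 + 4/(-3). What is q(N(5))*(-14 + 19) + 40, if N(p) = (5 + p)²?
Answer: 5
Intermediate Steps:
W = -4/3 (W = 0*(¼) + 4*(-⅓) = 0 - 4/3 = -4/3 ≈ -1.3333)
q(w) = -7 (q(w) = -3 + 3*(-4/3) = -3 - 4 = -7)
q(N(5))*(-14 + 19) + 40 = -7*(-14 + 19) + 40 = -7*5 + 40 = -35 + 40 = 5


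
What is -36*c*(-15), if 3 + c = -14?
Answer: -9180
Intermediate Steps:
c = -17 (c = -3 - 14 = -17)
-36*c*(-15) = -36*(-17)*(-15) = 612*(-15) = -9180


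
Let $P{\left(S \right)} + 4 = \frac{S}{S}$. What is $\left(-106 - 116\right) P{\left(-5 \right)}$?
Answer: $666$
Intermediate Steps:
$P{\left(S \right)} = -3$ ($P{\left(S \right)} = -4 + \frac{S}{S} = -4 + 1 = -3$)
$\left(-106 - 116\right) P{\left(-5 \right)} = \left(-106 - 116\right) \left(-3\right) = \left(-222\right) \left(-3\right) = 666$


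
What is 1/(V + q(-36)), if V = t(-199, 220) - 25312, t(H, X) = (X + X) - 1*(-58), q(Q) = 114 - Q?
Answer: -1/24664 ≈ -4.0545e-5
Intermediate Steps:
t(H, X) = 58 + 2*X (t(H, X) = 2*X + 58 = 58 + 2*X)
V = -24814 (V = (58 + 2*220) - 25312 = (58 + 440) - 25312 = 498 - 25312 = -24814)
1/(V + q(-36)) = 1/(-24814 + (114 - 1*(-36))) = 1/(-24814 + (114 + 36)) = 1/(-24814 + 150) = 1/(-24664) = -1/24664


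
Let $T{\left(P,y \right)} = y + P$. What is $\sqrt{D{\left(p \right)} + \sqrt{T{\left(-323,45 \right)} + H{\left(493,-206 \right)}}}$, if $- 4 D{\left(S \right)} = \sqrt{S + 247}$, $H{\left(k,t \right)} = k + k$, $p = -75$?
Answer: $\frac{\sqrt{- 2 \sqrt{43} + 8 \sqrt{177}}}{2} \approx 4.8301$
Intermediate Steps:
$T{\left(P,y \right)} = P + y$
$H{\left(k,t \right)} = 2 k$
$D{\left(S \right)} = - \frac{\sqrt{247 + S}}{4}$ ($D{\left(S \right)} = - \frac{\sqrt{S + 247}}{4} = - \frac{\sqrt{247 + S}}{4}$)
$\sqrt{D{\left(p \right)} + \sqrt{T{\left(-323,45 \right)} + H{\left(493,-206 \right)}}} = \sqrt{- \frac{\sqrt{247 - 75}}{4} + \sqrt{\left(-323 + 45\right) + 2 \cdot 493}} = \sqrt{- \frac{\sqrt{172}}{4} + \sqrt{-278 + 986}} = \sqrt{- \frac{2 \sqrt{43}}{4} + \sqrt{708}} = \sqrt{- \frac{\sqrt{43}}{2} + 2 \sqrt{177}} = \sqrt{2 \sqrt{177} - \frac{\sqrt{43}}{2}}$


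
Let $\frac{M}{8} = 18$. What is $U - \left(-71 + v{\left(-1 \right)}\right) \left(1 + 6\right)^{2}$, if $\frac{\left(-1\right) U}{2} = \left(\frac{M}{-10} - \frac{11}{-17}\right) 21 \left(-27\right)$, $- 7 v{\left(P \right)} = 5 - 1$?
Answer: $- \frac{1027551}{85} \approx -12089.0$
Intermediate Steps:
$M = 144$ ($M = 8 \cdot 18 = 144$)
$v{\left(P \right)} = - \frac{4}{7}$ ($v{\left(P \right)} = - \frac{5 - 1}{7} = \left(- \frac{1}{7}\right) 4 = - \frac{4}{7}$)
$U = - \frac{1325646}{85}$ ($U = - 2 \left(\frac{144}{-10} - \frac{11}{-17}\right) 21 \left(-27\right) = - 2 \left(144 \left(- \frac{1}{10}\right) - - \frac{11}{17}\right) 21 \left(-27\right) = - 2 \left(- \frac{72}{5} + \frac{11}{17}\right) 21 \left(-27\right) = - 2 \left(- \frac{1169}{85}\right) 21 \left(-27\right) = - 2 \left(\left(- \frac{24549}{85}\right) \left(-27\right)\right) = \left(-2\right) \frac{662823}{85} = - \frac{1325646}{85} \approx -15596.0$)
$U - \left(-71 + v{\left(-1 \right)}\right) \left(1 + 6\right)^{2} = - \frac{1325646}{85} - \left(-71 - \frac{4}{7}\right) \left(1 + 6\right)^{2} = - \frac{1325646}{85} - - \frac{501 \cdot 7^{2}}{7} = - \frac{1325646}{85} - \left(- \frac{501}{7}\right) 49 = - \frac{1325646}{85} - -3507 = - \frac{1325646}{85} + 3507 = - \frac{1027551}{85}$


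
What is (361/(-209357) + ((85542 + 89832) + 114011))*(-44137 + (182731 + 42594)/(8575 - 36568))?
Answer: -24955926384543616248/1953510167 ≈ -1.2775e+10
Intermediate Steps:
(361/(-209357) + ((85542 + 89832) + 114011))*(-44137 + (182731 + 42594)/(8575 - 36568)) = (361*(-1/209357) + (175374 + 114011))*(-44137 + 225325/(-27993)) = (-361/209357 + 289385)*(-44137 + 225325*(-1/27993)) = 60584775084*(-44137 - 225325/27993)/209357 = (60584775084/209357)*(-1235752366/27993) = -24955926384543616248/1953510167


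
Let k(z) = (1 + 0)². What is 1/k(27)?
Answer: 1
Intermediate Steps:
k(z) = 1 (k(z) = 1² = 1)
1/k(27) = 1/1 = 1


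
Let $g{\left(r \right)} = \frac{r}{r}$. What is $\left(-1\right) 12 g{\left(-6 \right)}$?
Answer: $-12$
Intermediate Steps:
$g{\left(r \right)} = 1$
$\left(-1\right) 12 g{\left(-6 \right)} = \left(-1\right) 12 \cdot 1 = \left(-12\right) 1 = -12$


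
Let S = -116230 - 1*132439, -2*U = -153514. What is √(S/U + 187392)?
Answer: 5*√44161062511991/76757 ≈ 432.88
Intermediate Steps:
U = 76757 (U = -½*(-153514) = 76757)
S = -248669 (S = -116230 - 132439 = -248669)
√(S/U + 187392) = √(-248669/76757 + 187392) = √(14383399075/76757) = 5*√44161062511991/76757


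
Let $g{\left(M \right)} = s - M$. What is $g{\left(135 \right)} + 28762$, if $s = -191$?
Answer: $28436$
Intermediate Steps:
$g{\left(M \right)} = -191 - M$
$g{\left(135 \right)} + 28762 = \left(-191 - 135\right) + 28762 = -326 + 28762 = 28436$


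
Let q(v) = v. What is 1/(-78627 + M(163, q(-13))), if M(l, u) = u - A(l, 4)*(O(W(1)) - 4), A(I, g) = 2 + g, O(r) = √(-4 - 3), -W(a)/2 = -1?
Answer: I/(2*(-39308*I + 3*√7)) ≈ -1.272e-5 + 2.5685e-9*I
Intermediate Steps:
W(a) = 2 (W(a) = -2*(-1) = 2)
O(r) = I*√7 (O(r) = √(-7) = I*√7)
M(l, u) = 24 + u - 6*I*√7 (M(l, u) = u - (2 + 4)*(I*√7 - 4) = u - 6*(-4 + I*√7) = u - (-24 + 6*I*√7) = u + (24 - 6*I*√7) = 24 + u - 6*I*√7)
1/(-78627 + M(163, q(-13))) = 1/(-78627 + (24 - 13 - 6*I*√7)) = 1/(-78627 + (11 - 6*I*√7)) = 1/(-78616 - 6*I*√7)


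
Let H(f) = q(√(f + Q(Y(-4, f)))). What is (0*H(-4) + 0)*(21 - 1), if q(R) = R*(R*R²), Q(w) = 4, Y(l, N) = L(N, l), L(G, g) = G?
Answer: 0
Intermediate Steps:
Y(l, N) = N
q(R) = R⁴ (q(R) = R*R³ = R⁴)
H(f) = (4 + f)² (H(f) = (√(f + 4))⁴ = (√(4 + f))⁴ = (4 + f)²)
(0*H(-4) + 0)*(21 - 1) = (0*(4 - 4)² + 0)*(21 - 1) = (0*0² + 0)*20 = (0*0 + 0)*20 = (0 + 0)*20 = 0*20 = 0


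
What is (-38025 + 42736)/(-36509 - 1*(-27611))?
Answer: -4711/8898 ≈ -0.52944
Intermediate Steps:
(-38025 + 42736)/(-36509 - 1*(-27611)) = 4711/(-36509 + 27611) = 4711/(-8898) = 4711*(-1/8898) = -4711/8898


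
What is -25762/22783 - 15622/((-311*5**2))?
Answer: 155616476/177137825 ≈ 0.87850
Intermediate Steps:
-25762/22783 - 15622/((-311*5**2)) = -25762*1/22783 - 15622/((-311*25)) = -25762/22783 - 15622/(-7775) = -25762/22783 - 15622*(-1/7775) = -25762/22783 + 15622/7775 = 155616476/177137825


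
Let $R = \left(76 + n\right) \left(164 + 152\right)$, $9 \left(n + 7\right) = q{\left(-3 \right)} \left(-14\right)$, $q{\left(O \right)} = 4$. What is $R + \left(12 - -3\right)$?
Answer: $\frac{178675}{9} \approx 19853.0$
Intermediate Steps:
$n = - \frac{119}{9}$ ($n = -7 + \frac{4 \left(-14\right)}{9} = -7 + \frac{1}{9} \left(-56\right) = -7 - \frac{56}{9} = - \frac{119}{9} \approx -13.222$)
$R = \frac{178540}{9}$ ($R = \left(76 - \frac{119}{9}\right) \left(164 + 152\right) = \frac{565}{9} \cdot 316 = \frac{178540}{9} \approx 19838.0$)
$R + \left(12 - -3\right) = \frac{178540}{9} + \left(12 - -3\right) = \frac{178540}{9} + \left(12 + 3\right) = \frac{178540}{9} + 15 = \frac{178675}{9}$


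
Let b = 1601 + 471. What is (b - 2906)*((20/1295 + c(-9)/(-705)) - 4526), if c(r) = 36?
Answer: 229747949772/60865 ≈ 3.7747e+6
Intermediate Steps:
b = 2072
(b - 2906)*((20/1295 + c(-9)/(-705)) - 4526) = (2072 - 2906)*((20/1295 + 36/(-705)) - 4526) = -834*((20*(1/1295) + 36*(-1/705)) - 4526) = -834*((4/259 - 12/235) - 4526) = -834*(-2168/60865 - 4526) = -834*(-275477158/60865) = 229747949772/60865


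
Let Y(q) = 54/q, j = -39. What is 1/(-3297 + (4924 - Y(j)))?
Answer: 13/21169 ≈ 0.00061411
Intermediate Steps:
1/(-3297 + (4924 - Y(j))) = 1/(-3297 + (4924 - 54/(-39))) = 1/(-3297 + (4924 - 54*(-1)/39)) = 1/(-3297 + (4924 - 1*(-18/13))) = 1/(-3297 + (4924 + 18/13)) = 1/(-3297 + 64030/13) = 1/(21169/13) = 13/21169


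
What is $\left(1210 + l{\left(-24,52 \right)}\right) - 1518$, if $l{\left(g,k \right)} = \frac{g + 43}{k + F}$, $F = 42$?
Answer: $- \frac{28933}{94} \approx -307.8$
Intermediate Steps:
$l{\left(g,k \right)} = \frac{43 + g}{42 + k}$ ($l{\left(g,k \right)} = \frac{g + 43}{k + 42} = \frac{43 + g}{42 + k}$)
$\left(1210 + l{\left(-24,52 \right)}\right) - 1518 = \left(1210 + \frac{43 - 24}{42 + 52}\right) - 1518 = \left(1210 + \frac{1}{94} \cdot 19\right) - 1518 = \left(1210 + \frac{19}{94}\right) - 1518 = \frac{113759}{94} - 1518 = - \frac{28933}{94}$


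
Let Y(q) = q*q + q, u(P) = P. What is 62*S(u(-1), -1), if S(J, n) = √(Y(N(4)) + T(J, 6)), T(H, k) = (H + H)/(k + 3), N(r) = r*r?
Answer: 62*√2446/3 ≈ 1022.1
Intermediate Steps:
N(r) = r²
Y(q) = q + q² (Y(q) = q² + q = q + q²)
T(H, k) = 2*H/(3 + k) (T(H, k) = (2*H)/(3 + k) = 2*H/(3 + k))
S(J, n) = √(272 + 2*J/9) (S(J, n) = √(4²*(1 + 4²) + 2*J/(3 + 6)) = √(16*(1 + 16) + 2*J/9) = √(16*17 + 2*J*(⅑)) = √(272 + 2*J/9))
62*S(u(-1), -1) = 62*(√(2448 + 2*(-1))/3) = 62*(√(2448 - 2)/3) = 62*(√2446/3) = 62*√2446/3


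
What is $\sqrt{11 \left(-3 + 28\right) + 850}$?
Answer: $15 \sqrt{5} \approx 33.541$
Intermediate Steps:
$\sqrt{11 \left(-3 + 28\right) + 850} = \sqrt{11 \cdot 25 + 850} = \sqrt{275 + 850} = \sqrt{1125} = 15 \sqrt{5}$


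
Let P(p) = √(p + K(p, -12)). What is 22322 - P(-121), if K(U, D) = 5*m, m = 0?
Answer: 22322 - 11*I ≈ 22322.0 - 11.0*I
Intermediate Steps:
K(U, D) = 0 (K(U, D) = 5*0 = 0)
P(p) = √p (P(p) = √(p + 0) = √p)
22322 - P(-121) = 22322 - √(-121) = 22322 - 11*I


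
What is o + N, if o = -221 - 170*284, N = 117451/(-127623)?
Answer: -6189960574/127623 ≈ -48502.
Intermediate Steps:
N = -117451/127623 (N = 117451*(-1/127623) = -117451/127623 ≈ -0.92030)
o = -48501 (o = -221 - 48280 = -48501)
o + N = -48501 - 117451/127623 = -6189960574/127623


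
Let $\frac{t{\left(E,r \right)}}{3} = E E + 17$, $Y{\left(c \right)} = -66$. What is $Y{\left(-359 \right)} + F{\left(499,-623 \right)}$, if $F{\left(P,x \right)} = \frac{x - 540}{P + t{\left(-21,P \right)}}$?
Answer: $- \frac{124781}{1873} \approx -66.621$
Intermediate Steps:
$t{\left(E,r \right)} = 51 + 3 E^{2}$ ($t{\left(E,r \right)} = 3 \left(E E + 17\right) = 3 \left(E^{2} + 17\right) = 3 \left(17 + E^{2}\right) = 51 + 3 E^{2}$)
$F{\left(P,x \right)} = \frac{-540 + x}{1374 + P}$ ($F{\left(P,x \right)} = \frac{x - 540}{P + \left(51 + 3 \left(-21\right)^{2}\right)} = \frac{-540 + x}{P + \left(51 + 3 \cdot 441\right)} = \frac{-540 + x}{P + \left(51 + 1323\right)} = \frac{-540 + x}{P + 1374} = \frac{-540 + x}{1374 + P}$)
$Y{\left(-359 \right)} + F{\left(499,-623 \right)} = -66 + \frac{-540 - 623}{1374 + 499} = -66 + \frac{1}{1873} \left(-1163\right) = -66 - \frac{1163}{1873} = - \frac{124781}{1873}$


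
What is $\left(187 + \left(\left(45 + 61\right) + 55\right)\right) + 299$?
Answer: $647$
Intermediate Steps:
$\left(187 + \left(\left(45 + 61\right) + 55\right)\right) + 299 = \left(187 + \left(106 + 55\right)\right) + 299 = \left(187 + 161\right) + 299 = 348 + 299 = 647$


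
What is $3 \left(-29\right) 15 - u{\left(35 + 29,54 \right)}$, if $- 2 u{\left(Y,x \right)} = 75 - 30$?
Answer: $- \frac{2565}{2} \approx -1282.5$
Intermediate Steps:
$u{\left(Y,x \right)} = - \frac{45}{2}$ ($u{\left(Y,x \right)} = - \frac{75 - 30}{2} = \left(- \frac{1}{2}\right) 45 = - \frac{45}{2}$)
$3 \left(-29\right) 15 - u{\left(35 + 29,54 \right)} = 3 \left(-29\right) 15 - - \frac{45}{2} = \left(-87\right) 15 + \frac{45}{2} = -1305 + \frac{45}{2} = - \frac{2565}{2}$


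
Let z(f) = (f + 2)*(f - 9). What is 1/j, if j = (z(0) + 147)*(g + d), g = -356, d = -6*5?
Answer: -1/49794 ≈ -2.0083e-5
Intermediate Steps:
d = -30
z(f) = (-9 + f)*(2 + f) (z(f) = (2 + f)*(-9 + f) = (-9 + f)*(2 + f))
j = -49794 (j = ((-18 + 0² - 7*0) + 147)*(-356 - 30) = ((-18 + 0 + 0) + 147)*(-386) = (-18 + 147)*(-386) = 129*(-386) = -49794)
1/j = 1/(-49794) = -1/49794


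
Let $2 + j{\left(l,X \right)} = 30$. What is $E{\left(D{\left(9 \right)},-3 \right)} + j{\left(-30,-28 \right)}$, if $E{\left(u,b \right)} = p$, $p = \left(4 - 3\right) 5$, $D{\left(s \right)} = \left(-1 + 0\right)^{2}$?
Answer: $33$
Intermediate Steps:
$D{\left(s \right)} = 1$ ($D{\left(s \right)} = \left(-1\right)^{2} = 1$)
$j{\left(l,X \right)} = 28$ ($j{\left(l,X \right)} = -2 + 30 = 28$)
$p = 5$ ($p = 1 \cdot 5 = 5$)
$E{\left(u,b \right)} = 5$
$E{\left(D{\left(9 \right)},-3 \right)} + j{\left(-30,-28 \right)} = 5 + 28 = 33$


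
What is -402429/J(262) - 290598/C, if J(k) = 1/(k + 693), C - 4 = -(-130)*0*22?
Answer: -768784689/2 ≈ -3.8439e+8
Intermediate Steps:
C = 4 (C = 4 - (-130)*0*22 = 4 - 26*0*22 = 4 + 0*22 = 4 + 0 = 4)
J(k) = 1/(693 + k)
-402429/J(262) - 290598/C = -402429/(1/(693 + 262)) - 290598/4 = -402429/(1/955) - 290598*¼ = -402429/1/955 - 145299/2 = -402429*955 - 145299/2 = -384319695 - 145299/2 = -768784689/2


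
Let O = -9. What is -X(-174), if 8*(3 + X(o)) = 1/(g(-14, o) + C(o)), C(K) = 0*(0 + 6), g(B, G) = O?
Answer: 217/72 ≈ 3.0139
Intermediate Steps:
g(B, G) = -9
C(K) = 0 (C(K) = 0*6 = 0)
X(o) = -217/72 (X(o) = -3 + 1/(8*(-9 + 0)) = -3 + (⅛)/(-9) = -3 + (⅛)*(-⅑) = -3 - 1/72 = -217/72)
-X(-174) = -1*(-217/72) = 217/72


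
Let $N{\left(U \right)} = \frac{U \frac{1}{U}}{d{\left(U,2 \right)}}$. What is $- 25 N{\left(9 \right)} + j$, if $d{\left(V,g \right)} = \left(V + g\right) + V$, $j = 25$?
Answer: $\frac{95}{4} \approx 23.75$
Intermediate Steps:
$d{\left(V,g \right)} = g + 2 V$
$N{\left(U \right)} = \frac{1}{2 + 2 U}$ ($N{\left(U \right)} = \frac{U \frac{1}{U}}{2 + 2 U} = 1 \frac{1}{2 + 2 U} = \frac{1}{2 + 2 U}$)
$- 25 N{\left(9 \right)} + j = - 25 \frac{1}{2 \left(1 + 9\right)} + 25 = - 25 \frac{1}{2 \cdot 10} + 25 = - 25 \cdot \frac{1}{2} \cdot \frac{1}{10} + 25 = \left(-25\right) \frac{1}{20} + 25 = - \frac{5}{4} + 25 = \frac{95}{4}$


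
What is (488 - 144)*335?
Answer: 115240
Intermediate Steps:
(488 - 144)*335 = 344*335 = 115240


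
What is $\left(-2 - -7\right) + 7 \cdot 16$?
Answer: $117$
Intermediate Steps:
$\left(-2 - -7\right) + 7 \cdot 16 = \left(-2 + 7\right) + 112 = 5 + 112 = 117$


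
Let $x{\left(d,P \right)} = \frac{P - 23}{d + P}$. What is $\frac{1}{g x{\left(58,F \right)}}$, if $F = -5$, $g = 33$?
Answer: $- \frac{53}{924} \approx -0.057359$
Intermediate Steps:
$x{\left(d,P \right)} = \frac{-23 + P}{P + d}$
$\frac{1}{g x{\left(58,F \right)}} = \frac{1}{33 \frac{-23 - 5}{-5 + 58}} = \frac{1}{33 \cdot \frac{1}{53} \left(-28\right)} = \frac{1}{33 \left(- \frac{28}{53}\right)} = \frac{1}{- \frac{924}{53}} = - \frac{53}{924}$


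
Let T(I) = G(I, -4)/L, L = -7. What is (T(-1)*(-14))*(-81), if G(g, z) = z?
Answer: 648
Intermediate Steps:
T(I) = 4/7 (T(I) = -4/(-7) = -4*(-1/7) = 4/7)
(T(-1)*(-14))*(-81) = ((4/7)*(-14))*(-81) = -8*(-81) = 648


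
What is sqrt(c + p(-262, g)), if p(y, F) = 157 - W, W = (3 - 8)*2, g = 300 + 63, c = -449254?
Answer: I*sqrt(449087) ≈ 670.14*I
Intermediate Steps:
g = 363
W = -10 (W = -5*2 = -10)
p(y, F) = 167 (p(y, F) = 157 - 1*(-10) = 157 + 10 = 167)
sqrt(c + p(-262, g)) = sqrt(-449254 + 167) = sqrt(-449087) = I*sqrt(449087)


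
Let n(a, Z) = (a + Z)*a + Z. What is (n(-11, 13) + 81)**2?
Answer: 5184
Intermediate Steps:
n(a, Z) = Z + a*(Z + a) (n(a, Z) = (Z + a)*a + Z = a*(Z + a) + Z = Z + a*(Z + a))
(n(-11, 13) + 81)**2 = ((13 + (-11)**2 + 13*(-11)) + 81)**2 = ((13 + 121 - 143) + 81)**2 = (-9 + 81)**2 = 72**2 = 5184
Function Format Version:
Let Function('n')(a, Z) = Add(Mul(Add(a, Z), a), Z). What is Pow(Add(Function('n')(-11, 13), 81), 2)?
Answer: 5184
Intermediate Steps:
Function('n')(a, Z) = Add(Z, Mul(a, Add(Z, a))) (Function('n')(a, Z) = Add(Mul(Add(Z, a), a), Z) = Add(Mul(a, Add(Z, a)), Z) = Add(Z, Mul(a, Add(Z, a))))
Pow(Add(Function('n')(-11, 13), 81), 2) = Pow(Add(Add(13, Pow(-11, 2), Mul(13, -11)), 81), 2) = Pow(Add(Add(13, 121, -143), 81), 2) = Pow(Add(-9, 81), 2) = Pow(72, 2) = 5184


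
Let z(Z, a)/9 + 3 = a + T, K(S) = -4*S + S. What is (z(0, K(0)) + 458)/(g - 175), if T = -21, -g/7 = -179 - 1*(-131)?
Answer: 242/161 ≈ 1.5031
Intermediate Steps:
g = 336 (g = -7*(-179 - 1*(-131)) = -7*(-179 + 131) = -7*(-48) = 336)
K(S) = -3*S
z(Z, a) = -216 + 9*a (z(Z, a) = -27 + 9*(a - 21) = -27 + 9*(-21 + a) = -27 + (-189 + 9*a) = -216 + 9*a)
(z(0, K(0)) + 458)/(g - 175) = ((-216 + 9*(-3*0)) + 458)/(336 - 175) = ((-216 + 9*0) + 458)/161 = ((-216 + 0) + 458)*(1/161) = (-216 + 458)*(1/161) = 242*(1/161) = 242/161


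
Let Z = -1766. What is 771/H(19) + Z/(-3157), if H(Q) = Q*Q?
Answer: 3071573/1139677 ≈ 2.6951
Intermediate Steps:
H(Q) = Q²
771/H(19) + Z/(-3157) = 771/(19²) - 1766/(-3157) = 771/361 - 1766*(-1/3157) = 771*(1/361) + 1766/3157 = 771/361 + 1766/3157 = 3071573/1139677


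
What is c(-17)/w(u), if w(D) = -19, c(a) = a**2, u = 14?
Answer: -289/19 ≈ -15.211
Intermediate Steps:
c(-17)/w(u) = (-17)**2/(-19) = 289*(-1/19) = -289/19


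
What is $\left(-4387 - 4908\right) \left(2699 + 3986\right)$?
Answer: $-62137075$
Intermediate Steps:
$\left(-4387 - 4908\right) \left(2699 + 3986\right) = \left(-9295\right) 6685 = -62137075$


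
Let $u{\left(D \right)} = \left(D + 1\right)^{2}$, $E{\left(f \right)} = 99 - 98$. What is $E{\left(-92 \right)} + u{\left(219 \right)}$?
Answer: $48401$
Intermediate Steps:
$E{\left(f \right)} = 1$
$u{\left(D \right)} = \left(1 + D\right)^{2}$
$E{\left(-92 \right)} + u{\left(219 \right)} = 1 + \left(1 + 219\right)^{2} = 1 + 220^{2} = 1 + 48400 = 48401$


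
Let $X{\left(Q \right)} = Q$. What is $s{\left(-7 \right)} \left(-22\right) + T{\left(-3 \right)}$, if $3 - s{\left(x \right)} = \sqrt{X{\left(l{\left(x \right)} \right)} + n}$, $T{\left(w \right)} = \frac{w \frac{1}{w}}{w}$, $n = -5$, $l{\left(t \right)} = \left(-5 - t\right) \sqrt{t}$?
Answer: $- \frac{199}{3} + 22 \sqrt{-5 + 2 i \sqrt{7}} \approx -42.843 + 54.514 i$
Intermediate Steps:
$l{\left(t \right)} = \sqrt{t} \left(-5 - t\right)$
$T{\left(w \right)} = \frac{1}{w}$ ($T{\left(w \right)} = 1 \frac{1}{w} = \frac{1}{w}$)
$s{\left(x \right)} = 3 - \sqrt{-5 + \sqrt{x} \left(-5 - x\right)}$ ($s{\left(x \right)} = 3 - \sqrt{\sqrt{x} \left(-5 - x\right) - 5} = 3 - \sqrt{-5 + \sqrt{x} \left(-5 - x\right)}$)
$s{\left(-7 \right)} \left(-22\right) + T{\left(-3 \right)} = \left(3 - \sqrt{-5 - \sqrt{-7} \left(5 - 7\right)}\right) \left(-22\right) + \frac{1}{-3} = \left(3 - \sqrt{-5 - i \sqrt{7} \left(-2\right)}\right) \left(-22\right) - \frac{1}{3} = \left(3 - \sqrt{-5 + 2 i \sqrt{7}}\right) \left(-22\right) - \frac{1}{3} = \left(-66 + 22 \sqrt{-5 + 2 i \sqrt{7}}\right) - \frac{1}{3} = - \frac{199}{3} + 22 \sqrt{-5 + 2 i \sqrt{7}}$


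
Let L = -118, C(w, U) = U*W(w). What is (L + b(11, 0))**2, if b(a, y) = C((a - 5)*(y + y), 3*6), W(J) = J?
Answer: 13924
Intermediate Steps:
C(w, U) = U*w
b(a, y) = 36*y*(-5 + a) (b(a, y) = (3*6)*((a - 5)*(y + y)) = 18*((-5 + a)*(2*y)) = 18*(2*y*(-5 + a)) = 36*y*(-5 + a))
(L + b(11, 0))**2 = (-118 + 36*0*(-5 + 11))**2 = (-118 + 36*0*6)**2 = (-118 + 0)**2 = (-118)**2 = 13924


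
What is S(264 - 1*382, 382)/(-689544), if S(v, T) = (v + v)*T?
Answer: 11269/86193 ≈ 0.13074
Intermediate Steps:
S(v, T) = 2*T*v (S(v, T) = (2*v)*T = 2*T*v)
S(264 - 1*382, 382)/(-689544) = (2*382*(264 - 1*382))/(-689544) = (2*382*(264 - 382))*(-1/689544) = (2*382*(-118))*(-1/689544) = -90152*(-1/689544) = 11269/86193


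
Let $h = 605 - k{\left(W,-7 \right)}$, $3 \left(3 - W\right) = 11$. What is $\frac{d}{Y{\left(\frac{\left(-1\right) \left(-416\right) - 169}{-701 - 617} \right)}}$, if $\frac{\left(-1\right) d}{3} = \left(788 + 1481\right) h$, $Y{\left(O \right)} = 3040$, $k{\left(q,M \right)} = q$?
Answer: $- \frac{4122773}{3040} \approx -1356.2$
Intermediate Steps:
$W = - \frac{2}{3}$ ($W = 3 - \frac{11}{3} = - \frac{2}{3} \approx -0.66667$)
$h = \frac{1817}{3}$ ($h = 605 - - \frac{2}{3} = 605 + \frac{2}{3} = \frac{1817}{3} \approx 605.67$)
$d = -4122773$ ($d = - 3 \left(788 + 1481\right) \frac{1817}{3} = - 3 \cdot 2269 \cdot \frac{1817}{3} = \left(-3\right) \frac{4122773}{3} = -4122773$)
$\frac{d}{Y{\left(\frac{\left(-1\right) \left(-416\right) - 169}{-701 - 617} \right)}} = - \frac{4122773}{3040}$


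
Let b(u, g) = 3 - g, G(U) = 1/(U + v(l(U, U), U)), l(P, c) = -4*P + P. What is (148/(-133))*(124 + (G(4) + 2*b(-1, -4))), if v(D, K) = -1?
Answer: -61420/399 ≈ -153.93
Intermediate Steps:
l(P, c) = -3*P
G(U) = 1/(-1 + U) (G(U) = 1/(U - 1) = 1/(-1 + U))
(148/(-133))*(124 + (G(4) + 2*b(-1, -4))) = (148/(-133))*(124 + (1/(-1 + 4) + 2*(3 - 1*(-4)))) = (148*(-1/133))*(124 + (1/3 + 2*(3 + 4))) = -148*(124 + (1/3 + 2*7))/133 = -148*(124 + (1/3 + 14))/133 = -148*(124 + 43/3)/133 = -148/133*415/3 = -61420/399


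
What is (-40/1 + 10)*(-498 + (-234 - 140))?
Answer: 26160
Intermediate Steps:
(-40/1 + 10)*(-498 + (-234 - 140)) = (-40 + 10)*(-498 - 374) = (-8*5 + 10)*(-872) = (-40 + 10)*(-872) = -30*(-872) = 26160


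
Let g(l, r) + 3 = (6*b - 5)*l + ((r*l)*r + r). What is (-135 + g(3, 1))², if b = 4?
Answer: 5929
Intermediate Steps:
g(l, r) = -3 + r + 19*l + l*r² (g(l, r) = -3 + ((6*4 - 5)*l + ((r*l)*r + r)) = -3 + ((24 - 5)*l + ((l*r)*r + r)) = -3 + (19*l + (l*r² + r)) = -3 + (19*l + (r + l*r²)) = -3 + (r + 19*l + l*r²) = -3 + r + 19*l + l*r²)
(-135 + g(3, 1))² = (-135 + (-3 + 1 + 19*3 + 3*1²))² = (-135 + (-3 + 1 + 57 + 3*1))² = (-135 + (-3 + 1 + 57 + 3))² = (-135 + 58)² = (-77)² = 5929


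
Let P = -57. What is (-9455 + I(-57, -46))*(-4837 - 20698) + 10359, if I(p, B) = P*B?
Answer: 174491014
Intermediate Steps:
I(p, B) = -57*B
(-9455 + I(-57, -46))*(-4837 - 20698) + 10359 = (-9455 - 57*(-46))*(-4837 - 20698) + 10359 = (-9455 + 2622)*(-25535) + 10359 = -6833*(-25535) + 10359 = 174480655 + 10359 = 174491014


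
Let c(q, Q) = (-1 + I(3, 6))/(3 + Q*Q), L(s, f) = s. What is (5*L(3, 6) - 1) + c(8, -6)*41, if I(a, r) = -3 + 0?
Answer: 382/39 ≈ 9.7949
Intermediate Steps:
I(a, r) = -3
c(q, Q) = -4/(3 + Q²) (c(q, Q) = (-1 - 3)/(3 + Q*Q) = -4/(3 + Q²))
(5*L(3, 6) - 1) + c(8, -6)*41 = (5*3 - 1) - 4/(3 + (-6)²)*41 = (15 - 1) - 4/(3 + 36)*41 = 14 - 4/39*41 = 14 - 164/39 = 382/39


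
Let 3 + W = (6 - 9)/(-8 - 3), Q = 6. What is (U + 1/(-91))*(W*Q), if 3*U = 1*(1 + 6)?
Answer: -38040/1001 ≈ -38.002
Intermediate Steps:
U = 7/3 (U = (1*(1 + 6))/3 = (1*7)/3 = (⅓)*7 = 7/3 ≈ 2.3333)
W = -30/11 (W = -3 + (6 - 9)/(-8 - 3) = -3 - 3/(-11) = -3 - 3*(-1/11) = -3 + 3/11 = -30/11 ≈ -2.7273)
(U + 1/(-91))*(W*Q) = (7/3 + 1/(-91))*(-30/11*6) = (7/3 - 1/91)*(-180/11) = (634/273)*(-180/11) = -38040/1001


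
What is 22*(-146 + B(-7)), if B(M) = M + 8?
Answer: -3190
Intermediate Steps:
B(M) = 8 + M
22*(-146 + B(-7)) = 22*(-146 + (8 - 7)) = 22*(-146 + 1) = 22*(-145) = -3190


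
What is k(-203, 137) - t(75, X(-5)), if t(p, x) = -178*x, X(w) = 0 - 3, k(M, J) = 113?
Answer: -421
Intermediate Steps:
X(w) = -3
k(-203, 137) - t(75, X(-5)) = 113 - (-178)*(-3) = 113 - 1*534 = 113 - 534 = -421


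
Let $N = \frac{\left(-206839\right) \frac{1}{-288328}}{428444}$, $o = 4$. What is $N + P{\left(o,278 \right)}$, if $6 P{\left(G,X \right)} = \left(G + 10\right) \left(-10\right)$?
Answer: $- \frac{16346441387}{700561824} \approx -23.333$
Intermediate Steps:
$P{\left(G,X \right)} = - \frac{50}{3} - \frac{5 G}{3}$ ($P{\left(G,X \right)} = \frac{\left(G + 10\right) \left(-10\right)}{6} = \frac{\left(10 + G\right) \left(-10\right)}{6} = \frac{-100 - 10 G}{6} = - \frac{50}{3} - \frac{5 G}{3}$)
$N = \frac{391}{233520608}$ ($N = \left(-206839\right) \left(- \frac{1}{288328}\right) \frac{1}{428444} = \frac{8993}{12536} \cdot \frac{1}{428444} = \frac{391}{233520608} \approx 1.6744 \cdot 10^{-6}$)
$N + P{\left(o,278 \right)} = \frac{391}{233520608} - \frac{70}{3} = - \frac{16346441387}{700561824}$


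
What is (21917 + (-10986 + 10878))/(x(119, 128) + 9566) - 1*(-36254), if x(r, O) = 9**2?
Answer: 349764147/9647 ≈ 36256.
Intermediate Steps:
x(r, O) = 81
(21917 + (-10986 + 10878))/(x(119, 128) + 9566) - 1*(-36254) = (21917 + (-10986 + 10878))/(81 + 9566) - 1*(-36254) = (21917 - 108)/9647 + 36254 = 21809*(1/9647) + 36254 = 21809/9647 + 36254 = 349764147/9647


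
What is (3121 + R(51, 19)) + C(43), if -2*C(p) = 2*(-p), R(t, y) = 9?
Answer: 3173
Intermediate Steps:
C(p) = p (C(p) = -(-1)*p = p)
(3121 + R(51, 19)) + C(43) = (3121 + 9) + 43 = 3130 + 43 = 3173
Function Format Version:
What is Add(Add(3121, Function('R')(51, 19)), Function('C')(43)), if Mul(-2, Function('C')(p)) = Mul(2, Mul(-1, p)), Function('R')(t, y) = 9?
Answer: 3173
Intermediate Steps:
Function('C')(p) = p (Function('C')(p) = Mul(Rational(-1, 2), Mul(2, Mul(-1, p))) = Mul(Rational(-1, 2), Mul(-2, p)) = p)
Add(Add(3121, Function('R')(51, 19)), Function('C')(43)) = Add(Add(3121, 9), 43) = Add(3130, 43) = 3173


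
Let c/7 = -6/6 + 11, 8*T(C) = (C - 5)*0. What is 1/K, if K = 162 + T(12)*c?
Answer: 1/162 ≈ 0.0061728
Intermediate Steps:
T(C) = 0 (T(C) = ((C - 5)*0)/8 = ((-5 + C)*0)/8 = (⅛)*0 = 0)
c = 70 (c = 7*(-6/6 + 11) = 7*((⅙)*(-6) + 11) = 7*(-1 + 11) = 7*10 = 70)
K = 162 (K = 162 + 0*70 = 162 + 0 = 162)
1/K = 1/162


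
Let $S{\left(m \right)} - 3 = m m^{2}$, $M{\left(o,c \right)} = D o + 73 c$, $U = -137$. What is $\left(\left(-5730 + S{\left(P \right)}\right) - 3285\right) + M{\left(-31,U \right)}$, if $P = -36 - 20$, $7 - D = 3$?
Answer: $-194753$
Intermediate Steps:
$D = 4$ ($D = 7 - 3 = 4$)
$M{\left(o,c \right)} = 4 o + 73 c$
$P = -56$
$S{\left(m \right)} = 3 + m^{3}$ ($S{\left(m \right)} = 3 + m m^{2} = 3 + m^{3}$)
$\left(\left(-5730 + S{\left(P \right)}\right) - 3285\right) + M{\left(-31,U \right)} = \left(\left(-5730 + \left(3 + \left(-56\right)^{3}\right)\right) - 3285\right) + \left(4 \left(-31\right) + 73 \left(-137\right)\right) = \left(\left(-5730 + \left(3 - 175616\right)\right) - 3285\right) - 10125 = \left(\left(-5730 - 175613\right) - 3285\right) - 10125 = \left(-181343 - 3285\right) - 10125 = -184628 - 10125 = -194753$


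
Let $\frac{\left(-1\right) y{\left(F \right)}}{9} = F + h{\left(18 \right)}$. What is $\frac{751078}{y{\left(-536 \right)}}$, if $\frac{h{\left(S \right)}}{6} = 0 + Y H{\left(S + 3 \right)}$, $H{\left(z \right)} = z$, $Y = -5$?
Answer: $\frac{375539}{5247} \approx 71.572$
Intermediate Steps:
$h{\left(S \right)} = -90 - 30 S$ ($h{\left(S \right)} = 6 \left(0 - 5 \left(S + 3\right)\right) = 6 \left(0 - 5 \left(3 + S\right)\right) = 6 \left(0 - \left(15 + 5 S\right)\right) = 6 \left(-15 - 5 S\right) = -90 - 30 S$)
$y{\left(F \right)} = 5670 - 9 F$ ($y{\left(F \right)} = - 9 \left(F - 630\right) = - 9 \left(-630 + F\right) = 5670 - 9 F$)
$\frac{751078}{y{\left(-536 \right)}} = \frac{751078}{5670 - -4824} = \frac{751078}{5670 + 4824} = \frac{751078}{10494} = 751078 \cdot \frac{1}{10494} = \frac{375539}{5247}$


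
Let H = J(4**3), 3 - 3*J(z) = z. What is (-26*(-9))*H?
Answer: -4758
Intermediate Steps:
J(z) = 1 - z/3
H = -61/3 (H = 1 - 1/3*4**3 = 1 - 1/3*64 = 1 - 64/3 = -61/3 ≈ -20.333)
(-26*(-9))*H = -26*(-9)*(-61/3) = 234*(-61/3) = -4758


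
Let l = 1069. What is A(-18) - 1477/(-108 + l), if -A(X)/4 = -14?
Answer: 52339/961 ≈ 54.463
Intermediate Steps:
A(X) = 56 (A(X) = -4*(-14) = 56)
A(-18) - 1477/(-108 + l) = 56 - 1477/(-108 + 1069) = 56 - 1477/961 = 52339/961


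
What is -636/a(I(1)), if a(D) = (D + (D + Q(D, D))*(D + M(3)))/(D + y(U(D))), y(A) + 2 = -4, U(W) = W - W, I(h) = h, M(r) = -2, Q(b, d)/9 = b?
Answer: -1060/3 ≈ -353.33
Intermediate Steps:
Q(b, d) = 9*b
U(W) = 0
y(A) = -6 (y(A) = -2 - 4 = -6)
a(D) = (D + 10*D*(-2 + D))/(-6 + D) (a(D) = (D + (D + 9*D)*(D - 2))/(D - 6) = (D + (10*D)*(-2 + D))/(-6 + D) = (D + 10*D*(-2 + D))/(-6 + D))
-636/a(I(1)) = -636*(-6 + 1)/(-19 + 10*1) = -636*(-5/(-19 + 10)) = -636/(1*(-⅕)*(-9)) = -636/9/5 = -636*5/9 = -1060/3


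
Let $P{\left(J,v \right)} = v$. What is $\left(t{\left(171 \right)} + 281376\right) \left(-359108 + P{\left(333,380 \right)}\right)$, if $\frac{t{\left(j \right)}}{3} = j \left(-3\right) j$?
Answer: $-6531360696$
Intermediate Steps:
$t{\left(j \right)} = - 9 j^{2}$ ($t{\left(j \right)} = 3 j \left(-3\right) j = 3 - 3 j j = 3 \left(- 3 j^{2}\right) = - 9 j^{2}$)
$\left(t{\left(171 \right)} + 281376\right) \left(-359108 + P{\left(333,380 \right)}\right) = \left(- 9 \cdot 171^{2} + 281376\right) \left(-359108 + 380\right) = \left(\left(-9\right) 29241 + 281376\right) \left(-358728\right) = \left(-263169 + 281376\right) \left(-358728\right) = 18207 \left(-358728\right) = -6531360696$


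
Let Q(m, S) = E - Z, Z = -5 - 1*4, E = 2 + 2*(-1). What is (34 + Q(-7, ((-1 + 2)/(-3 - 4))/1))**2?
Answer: 1849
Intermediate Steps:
E = 0 (E = 2 - 2 = 0)
Z = -9 (Z = -5 - 4 = -9)
Q(m, S) = 9 (Q(m, S) = 0 - 1*(-9) = 0 + 9 = 9)
(34 + Q(-7, ((-1 + 2)/(-3 - 4))/1))**2 = (34 + 9)**2 = 43**2 = 1849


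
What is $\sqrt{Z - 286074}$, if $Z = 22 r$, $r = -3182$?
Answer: $i \sqrt{356078} \approx 596.72 i$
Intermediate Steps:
$Z = -70004$ ($Z = 22 \left(-3182\right) = -70004$)
$\sqrt{Z - 286074} = \sqrt{-70004 - 286074} = \sqrt{-356078} = i \sqrt{356078}$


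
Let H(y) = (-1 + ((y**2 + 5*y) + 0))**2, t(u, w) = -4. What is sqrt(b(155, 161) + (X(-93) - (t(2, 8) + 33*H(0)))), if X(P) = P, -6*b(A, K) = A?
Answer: I*sqrt(5322)/6 ≈ 12.159*I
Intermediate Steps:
b(A, K) = -A/6
H(y) = (-1 + y**2 + 5*y)**2 (H(y) = (-1 + (y**2 + 5*y))**2 = (-1 + y**2 + 5*y)**2)
sqrt(b(155, 161) + (X(-93) - (t(2, 8) + 33*H(0)))) = sqrt(-1/6*155 + (-93 - (-4 + 33*(-1 + 0**2 + 5*0)**2))) = sqrt(-155/6 + (-93 - (-4 + 33*(-1 + 0 + 0)**2))) = sqrt(-155/6 + (-93 - (-4 + 33*(-1)**2))) = sqrt(-155/6 + (-93 - (-4 + 33*1))) = sqrt(-155/6 + (-93 - (-4 + 33))) = sqrt(-155/6 + (-93 - 1*29)) = sqrt(-155/6 + (-93 - 29)) = sqrt(-155/6 - 122) = sqrt(-887/6) = I*sqrt(5322)/6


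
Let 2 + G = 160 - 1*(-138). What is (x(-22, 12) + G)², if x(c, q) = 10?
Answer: 93636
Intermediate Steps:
G = 296 (G = -2 + (160 - 1*(-138)) = -2 + (160 + 138) = -2 + 298 = 296)
(x(-22, 12) + G)² = (10 + 296)² = 306² = 93636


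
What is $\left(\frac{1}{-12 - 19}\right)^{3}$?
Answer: $- \frac{1}{29791} \approx -3.3567 \cdot 10^{-5}$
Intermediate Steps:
$\left(\frac{1}{-12 - 19}\right)^{3} = \left(\frac{1}{-31}\right)^{3} = \left(- \frac{1}{31}\right)^{3} = - \frac{1}{29791}$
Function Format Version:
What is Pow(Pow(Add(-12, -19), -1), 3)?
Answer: Rational(-1, 29791) ≈ -3.3567e-5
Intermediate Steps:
Pow(Pow(Add(-12, -19), -1), 3) = Pow(Pow(-31, -1), 3) = Pow(Rational(-1, 31), 3) = Rational(-1, 29791)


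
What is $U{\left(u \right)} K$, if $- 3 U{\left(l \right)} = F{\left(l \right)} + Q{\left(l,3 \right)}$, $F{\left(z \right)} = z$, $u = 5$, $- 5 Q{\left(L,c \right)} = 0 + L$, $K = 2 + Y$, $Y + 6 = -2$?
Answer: $8$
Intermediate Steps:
$Y = -8$ ($Y = -6 - 2 = -8$)
$K = -6$ ($K = 2 - 8 = -6$)
$Q{\left(L,c \right)} = - \frac{L}{5}$ ($Q{\left(L,c \right)} = - \frac{0 + L}{5} = - \frac{L}{5}$)
$U{\left(l \right)} = - \frac{4 l}{15}$ ($U{\left(l \right)} = - \frac{l - \frac{l}{5}}{3} = - \frac{\frac{4}{5} l}{3} = - \frac{4 l}{15}$)
$U{\left(u \right)} K = \left(- \frac{4}{15}\right) 5 \left(-6\right) = \left(- \frac{4}{3}\right) \left(-6\right) = 8$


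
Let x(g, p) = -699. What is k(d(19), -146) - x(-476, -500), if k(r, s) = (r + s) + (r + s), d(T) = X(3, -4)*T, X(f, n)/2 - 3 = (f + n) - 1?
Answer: 483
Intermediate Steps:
X(f, n) = 4 + 2*f + 2*n (X(f, n) = 6 + 2*((f + n) - 1) = 6 + 2*(-1 + f + n) = 6 + (-2 + 2*f + 2*n) = 4 + 2*f + 2*n)
d(T) = 2*T (d(T) = (4 + 2*3 + 2*(-4))*T = (4 + 6 - 8)*T = 2*T)
k(r, s) = 2*r + 2*s
k(d(19), -146) - x(-476, -500) = (2*(2*19) + 2*(-146)) - 1*(-699) = (2*38 - 292) + 699 = (76 - 292) + 699 = -216 + 699 = 483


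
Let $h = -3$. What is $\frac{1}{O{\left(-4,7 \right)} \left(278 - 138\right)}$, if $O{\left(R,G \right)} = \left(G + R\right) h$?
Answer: $- \frac{1}{1260} \approx -0.00079365$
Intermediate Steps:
$O{\left(R,G \right)} = - 3 G - 3 R$ ($O{\left(R,G \right)} = \left(G + R\right) \left(-3\right) = - 3 G - 3 R$)
$\frac{1}{O{\left(-4,7 \right)} \left(278 - 138\right)} = \frac{1}{\left(\left(-3\right) 7 - -12\right) \left(278 - 138\right)} = \frac{1}{\left(-21 + 12\right) 140} = \frac{1}{\left(-9\right) 140} = \frac{1}{-1260} = - \frac{1}{1260}$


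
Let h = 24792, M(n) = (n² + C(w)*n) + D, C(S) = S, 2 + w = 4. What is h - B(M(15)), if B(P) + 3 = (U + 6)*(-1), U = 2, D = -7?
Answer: 24803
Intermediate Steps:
w = 2 (w = -2 + 4 = 2)
M(n) = -7 + n² + 2*n (M(n) = (n² + 2*n) - 7 = -7 + n² + 2*n)
B(P) = -11 (B(P) = -3 + (2 + 6)*(-1) = -3 + 8*(-1) = -3 - 8 = -11)
h - B(M(15)) = 24792 - 1*(-11) = 24792 + 11 = 24803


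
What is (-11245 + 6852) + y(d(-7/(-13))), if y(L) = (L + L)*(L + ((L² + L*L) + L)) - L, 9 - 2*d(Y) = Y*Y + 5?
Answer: -21023441068/4826809 ≈ -4355.6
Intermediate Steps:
d(Y) = 2 - Y²/2 (d(Y) = 9/2 - (Y*Y + 5)/2 = 9/2 - (Y² + 5)/2 = 9/2 - (5 + Y²)/2 = 9/2 + (-5/2 - Y²/2) = 2 - Y²/2)
y(L) = -L + 2*L*(2*L + 2*L²) (y(L) = (2*L)*(L + ((L² + L²) + L)) - L = (2*L)*(L + (2*L² + L)) - L = (2*L)*(L + (L + 2*L²)) - L = (2*L)*(2*L + 2*L²) - L = 2*L*(2*L + 2*L²) - L = -L + 2*L*(2*L + 2*L²))
(-11245 + 6852) + y(d(-7/(-13))) = (-11245 + 6852) + (2 - (-7/(-13))²/2)*(-1 + 4*(2 - (-7/(-13))²/2) + 4*(2 - (-7/(-13))²/2)²) = -4393 + (2 - (-7*(-1/13))²/2)*(-1 + 4*(2 - (-7*(-1/13))²/2) + 4*(2 - (-7*(-1/13))²/2)²) = -4393 + (2 - (7/13)²/2)*(-1 + 4*(2 - (7/13)²/2) + 4*(2 - (7/13)²/2)²) = -4393 + (2 - ½*49/169)*(-1 + 4*(2 - ½*49/169) + 4*(2 - ½*49/169)²) = -4393 + (2 - 49/338)*(-1 + 4*(2 - 49/338) + 4*(2 - 49/338)²) = -4393 + 627*(-1 + 4*(627/338) + 4*(627/338)²)/338 = -4393 + 627*(-1 + 1254/169 + 4*(393129/114244))/338 = -4393 + 627*(-1 + 1254/169 + 393129/28561)/338 = -4393 + (627/338)*(576494/28561) = -4393 + 180730869/4826809 = -21023441068/4826809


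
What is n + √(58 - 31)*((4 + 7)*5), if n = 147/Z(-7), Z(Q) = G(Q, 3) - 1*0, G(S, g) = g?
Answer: 49 + 165*√3 ≈ 334.79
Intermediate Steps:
Z(Q) = 3 (Z(Q) = 3 - 1*0 = 3 + 0 = 3)
n = 49 (n = 147/3 = 147*(⅓) = 49)
n + √(58 - 31)*((4 + 7)*5) = 49 + √(58 - 31)*((4 + 7)*5) = 49 + √27*(11*5) = 49 + (3*√3)*55 = 49 + 165*√3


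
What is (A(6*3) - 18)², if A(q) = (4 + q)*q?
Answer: 142884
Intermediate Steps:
A(q) = q*(4 + q)
(A(6*3) - 18)² = ((6*3)*(4 + 6*3) - 18)² = (18*(4 + 18) - 18)² = (18*22 - 18)² = (396 - 18)² = 378² = 142884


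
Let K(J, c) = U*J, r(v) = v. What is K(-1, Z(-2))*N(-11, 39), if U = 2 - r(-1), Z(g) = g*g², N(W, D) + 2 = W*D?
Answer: 1293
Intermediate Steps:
N(W, D) = -2 + D*W (N(W, D) = -2 + W*D = -2 + D*W)
Z(g) = g³
U = 3 (U = 2 - 1*(-1) = 2 + 1 = 3)
K(J, c) = 3*J
K(-1, Z(-2))*N(-11, 39) = (3*(-1))*(-2 + 39*(-11)) = -3*(-2 - 429) = -3*(-431) = 1293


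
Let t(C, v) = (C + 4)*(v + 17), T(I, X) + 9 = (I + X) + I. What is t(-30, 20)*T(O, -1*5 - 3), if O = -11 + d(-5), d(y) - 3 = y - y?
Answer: 31746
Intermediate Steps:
d(y) = 3 (d(y) = 3 + (y - y) = 3 + 0 = 3)
O = -8 (O = -11 + 3 = -8)
T(I, X) = -9 + X + 2*I (T(I, X) = -9 + ((I + X) + I) = -9 + (X + 2*I) = -9 + X + 2*I)
t(C, v) = (4 + C)*(17 + v)
t(-30, 20)*T(O, -1*5 - 3) = (68 + 4*20 + 17*(-30) - 30*20)*(-9 + (-1*5 - 3) + 2*(-8)) = (68 + 80 - 510 - 600)*(-9 + (-5 - 3) - 16) = -962*(-9 - 8 - 16) = -962*(-33) = 31746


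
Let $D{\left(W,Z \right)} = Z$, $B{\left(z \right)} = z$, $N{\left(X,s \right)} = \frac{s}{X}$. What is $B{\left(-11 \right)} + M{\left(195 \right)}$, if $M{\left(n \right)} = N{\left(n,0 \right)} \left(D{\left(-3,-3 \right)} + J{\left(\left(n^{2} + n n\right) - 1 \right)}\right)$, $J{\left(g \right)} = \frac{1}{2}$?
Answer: $-11$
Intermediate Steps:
$J{\left(g \right)} = \frac{1}{2}$
$M{\left(n \right)} = 0$ ($M{\left(n \right)} = \frac{0}{n} \left(-3 + \frac{1}{2}\right) = 0 \left(- \frac{5}{2}\right) = 0$)
$B{\left(-11 \right)} + M{\left(195 \right)} = -11 + 0 = -11$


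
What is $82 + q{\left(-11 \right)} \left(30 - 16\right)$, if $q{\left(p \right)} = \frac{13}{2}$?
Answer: $173$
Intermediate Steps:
$q{\left(p \right)} = \frac{13}{2}$ ($q{\left(p \right)} = 13 \cdot \frac{1}{2} = \frac{13}{2}$)
$82 + q{\left(-11 \right)} \left(30 - 16\right) = 82 + \frac{13 \left(30 - 16\right)}{2} = 82 + \frac{13}{2} \cdot 14 = 82 + 91 = 173$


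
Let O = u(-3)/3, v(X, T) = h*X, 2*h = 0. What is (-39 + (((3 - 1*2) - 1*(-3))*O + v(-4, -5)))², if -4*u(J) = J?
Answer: 1444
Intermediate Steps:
h = 0 (h = (½)*0 = 0)
u(J) = -J/4
v(X, T) = 0 (v(X, T) = 0*X = 0)
O = ¼ (O = -¼*(-3)/3 = (¾)*(⅓) = ¼ ≈ 0.25000)
(-39 + (((3 - 1*2) - 1*(-3))*O + v(-4, -5)))² = (-39 + (((3 - 1*2) - 1*(-3))*(¼) + 0))² = (-39 + (((3 - 2) + 3)*(¼) + 0))² = (-39 + ((1 + 3)*(¼) + 0))² = (-39 + (4*(¼) + 0))² = (-39 + (1 + 0))² = (-39 + 1)² = (-38)² = 1444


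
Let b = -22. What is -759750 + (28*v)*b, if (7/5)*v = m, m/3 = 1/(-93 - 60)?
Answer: -38746810/51 ≈ -7.5974e+5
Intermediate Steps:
m = -1/51 (m = 3/(-93 - 60) = 3/(-153) = 3*(-1/153) = -1/51 ≈ -0.019608)
v = -5/357 (v = (5/7)*(-1/51) = -5/357 ≈ -0.014006)
-759750 + (28*v)*b = -759750 + (28*(-5/357))*(-22) = -759750 - 20/51*(-22) = -759750 + 440/51 = -38746810/51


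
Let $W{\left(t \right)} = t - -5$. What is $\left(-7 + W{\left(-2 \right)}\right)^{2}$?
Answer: $16$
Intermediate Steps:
$W{\left(t \right)} = 5 + t$ ($W{\left(t \right)} = t + 5 = 5 + t$)
$\left(-7 + W{\left(-2 \right)}\right)^{2} = \left(-7 + \left(5 - 2\right)\right)^{2} = \left(-7 + 3\right)^{2} = \left(-4\right)^{2} = 16$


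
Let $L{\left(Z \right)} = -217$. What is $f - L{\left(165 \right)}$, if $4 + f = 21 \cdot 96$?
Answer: $2229$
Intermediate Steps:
$f = 2012$ ($f = -4 + 21 \cdot 96 = -4 + 2016 = 2012$)
$f - L{\left(165 \right)} = 2012 - -217 = 2012 + 217 = 2229$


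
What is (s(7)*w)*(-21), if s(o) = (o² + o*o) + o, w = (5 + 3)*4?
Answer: -70560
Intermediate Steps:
w = 32 (w = 8*4 = 32)
s(o) = o + 2*o² (s(o) = (o² + o²) + o = 2*o² + o = o + 2*o²)
(s(7)*w)*(-21) = ((7*(1 + 2*7))*32)*(-21) = ((7*(1 + 14))*32)*(-21) = ((7*15)*32)*(-21) = (105*32)*(-21) = 3360*(-21) = -70560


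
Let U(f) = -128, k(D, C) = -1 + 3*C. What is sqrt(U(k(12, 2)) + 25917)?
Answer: sqrt(25789) ≈ 160.59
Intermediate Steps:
sqrt(U(k(12, 2)) + 25917) = sqrt(-128 + 25917) = sqrt(25789)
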